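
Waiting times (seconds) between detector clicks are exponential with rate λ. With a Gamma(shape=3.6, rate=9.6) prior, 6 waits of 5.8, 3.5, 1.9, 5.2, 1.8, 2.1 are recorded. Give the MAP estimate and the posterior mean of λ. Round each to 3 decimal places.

MAP estimate = 0.288, posterior mean = 0.321

Σ times = 20.3. Posterior: Gamma(shape = 3.6+6 = 9.6, rate = 9.6+20.3 = 29.9).
Mode = (α−1)/β = 8.6/29.9 = 0.288.
Mean = α/β = 9.6/29.9 = 0.321.
Right-skewed posterior ⇒ mode < mean.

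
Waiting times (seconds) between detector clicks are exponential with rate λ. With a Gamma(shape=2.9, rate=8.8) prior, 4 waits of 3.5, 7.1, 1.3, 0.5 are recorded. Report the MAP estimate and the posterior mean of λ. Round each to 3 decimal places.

Σ times = 12.4. Posterior: Gamma(shape = 2.9+4 = 6.9, rate = 8.8+12.4 = 21.2).
Mode = (α−1)/β = 5.9/21.2 = 0.278.
Mean = α/β = 6.9/21.2 = 0.325.
The posterior is right-skewed, so the mean exceeds the mode.

MAP estimate = 0.278, posterior mean = 0.325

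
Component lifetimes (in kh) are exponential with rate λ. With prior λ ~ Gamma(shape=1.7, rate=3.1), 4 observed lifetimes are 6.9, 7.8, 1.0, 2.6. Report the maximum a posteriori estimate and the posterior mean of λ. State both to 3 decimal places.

Σ times = 18.3. Posterior: Gamma(shape = 1.7+4 = 5.7, rate = 3.1+18.3 = 21.4).
Mode = (α−1)/β = 4.7/21.4 = 0.220.
Mean = α/β = 5.7/21.4 = 0.266.

MAP = 0.220; posterior mean = 0.266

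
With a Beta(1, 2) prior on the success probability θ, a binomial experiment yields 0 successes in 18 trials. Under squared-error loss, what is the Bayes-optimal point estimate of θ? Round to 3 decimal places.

Posterior: Beta(1+0, 2+18) = Beta(1, 20).
Since α = 1 ≤ 1 and β > 1, the Beta density is monotone decreasing on [0,1]; the mode is at 0.
Mean = 1/(1+20) = 0.048.
Squared-error loss ⇒ the optimal estimator is the posterior mean.

0.048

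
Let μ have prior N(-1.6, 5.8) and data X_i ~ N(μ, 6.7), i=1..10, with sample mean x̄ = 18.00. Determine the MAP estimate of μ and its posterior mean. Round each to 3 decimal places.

MAP: 15.970. Posterior mean: 15.970.

Posterior for μ is Normal. Precision-weighted mean: (1/5.8·-1.6 + 10/6.7·18.00) / (1/5.8 + 10/6.7) = 15.970.
A Normal posterior is symmetric, so mode = mean.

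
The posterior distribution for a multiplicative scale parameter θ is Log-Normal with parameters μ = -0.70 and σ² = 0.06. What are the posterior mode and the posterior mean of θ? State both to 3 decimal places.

θ_MAP = 0.468, E[θ|data] = 0.512

Mode = exp(μ − σ²) = exp(-0.76) = 0.468.
Mean = exp(μ + σ²/2) = exp(-0.670) = 0.512.
The posterior is right-skewed, so the mean exceeds the mode.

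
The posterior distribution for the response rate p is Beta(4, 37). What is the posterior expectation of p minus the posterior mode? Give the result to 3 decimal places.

0.021

Mode = (4−1)/(4+37−2) = 3/39 = 0.077.
Mean = 4/(4+37) = 4/41 = 0.098.
Difference = 0.098 − 0.077 = 0.021.
Right-skewed posterior ⇒ mode < mean.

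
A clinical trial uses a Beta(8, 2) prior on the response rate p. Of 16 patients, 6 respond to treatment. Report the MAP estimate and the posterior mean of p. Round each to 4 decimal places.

MAP estimate = 0.5417, posterior mean = 0.5385

Posterior: Beta(8+6, 2+10) = Beta(14, 12).
Mode = (14−1)/(14+12−2) = 13/24 = 0.5417.
Mean = 14/(14+12) = 14/26 = 0.5385.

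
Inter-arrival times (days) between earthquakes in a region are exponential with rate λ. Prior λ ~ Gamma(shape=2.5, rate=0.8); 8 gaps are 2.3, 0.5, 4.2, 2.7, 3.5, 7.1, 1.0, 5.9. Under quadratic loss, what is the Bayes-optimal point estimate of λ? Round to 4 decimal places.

Σ times = 27.2. Posterior: Gamma(shape = 2.5+8 = 10.5, rate = 0.8+27.2 = 28.0).
Mode = (α−1)/β = 9.5/28.0 = 0.3393.
Mean = α/β = 10.5/28.0 = 0.3750.
Quadratic loss ⇒ the optimal estimator is the posterior mean.

0.3750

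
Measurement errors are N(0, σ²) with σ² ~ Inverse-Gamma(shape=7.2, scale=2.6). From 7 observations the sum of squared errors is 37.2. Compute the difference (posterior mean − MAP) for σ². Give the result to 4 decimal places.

0.3736

Posterior: Inverse-Gamma(shape = 7.2+7/2 = 10.7, scale = 2.6+37.2/2 = 21.2).
Mode = β/(α+1) = 21.2/11.7 = 1.8120.
Mean = β/(α−1) = 21.2/9.7 = 2.1856.
Difference = 2.1856 − 1.8120 = 0.3736.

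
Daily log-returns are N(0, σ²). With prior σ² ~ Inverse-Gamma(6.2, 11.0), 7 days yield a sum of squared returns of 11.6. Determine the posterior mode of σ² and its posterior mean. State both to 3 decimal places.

MAP: 1.570. Posterior mean: 1.931.

Posterior: Inverse-Gamma(shape = 6.2+7/2 = 9.7, scale = 11.0+11.6/2 = 16.8).
Mode = β/(α+1) = 16.8/10.7 = 1.570.
Mean = β/(α−1) = 16.8/8.7 = 1.931.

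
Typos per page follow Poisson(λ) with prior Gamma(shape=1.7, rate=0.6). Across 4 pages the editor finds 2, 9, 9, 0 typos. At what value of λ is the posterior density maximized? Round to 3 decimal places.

Σ counts = 20. Posterior: Gamma(shape = 1.7+20 = 21.7, rate = 0.6+4 = 4.6).
Mode = (α−1)/β = 20.7/4.6 = 4.500.
Mean = α/β = 21.7/4.6 = 4.717.
This is the posterior mode — the MAP estimate.

4.500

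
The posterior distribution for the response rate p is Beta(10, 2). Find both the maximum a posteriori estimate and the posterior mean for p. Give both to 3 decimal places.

p_MAP = 0.900, E[p|data] = 0.833

Mode = (10−1)/(10+2−2) = 9/10 = 0.900.
Mean = 10/(10+2) = 10/12 = 0.833.
The mean is pulled below the mode by the posterior's left skew.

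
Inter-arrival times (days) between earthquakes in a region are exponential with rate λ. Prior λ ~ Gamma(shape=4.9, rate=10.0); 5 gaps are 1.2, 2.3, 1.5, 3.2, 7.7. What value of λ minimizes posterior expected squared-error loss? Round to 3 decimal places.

0.382

Σ times = 15.9. Posterior: Gamma(shape = 4.9+5 = 9.9, rate = 10.0+15.9 = 25.9).
Mode = (α−1)/β = 8.9/25.9 = 0.344.
Mean = α/β = 9.9/25.9 = 0.382.
Squared-error loss ⇒ the optimal estimator is the posterior mean.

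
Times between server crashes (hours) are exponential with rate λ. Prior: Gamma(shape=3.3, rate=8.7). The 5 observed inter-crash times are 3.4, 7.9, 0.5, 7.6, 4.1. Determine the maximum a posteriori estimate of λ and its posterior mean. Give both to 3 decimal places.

maximum a posteriori estimate = 0.227, posterior mean = 0.258

Σ times = 23.5. Posterior: Gamma(shape = 3.3+5 = 8.3, rate = 8.7+23.5 = 32.2).
Mode = (α−1)/β = 7.3/32.2 = 0.227.
Mean = α/β = 8.3/32.2 = 0.258.
Mean > mode: the posterior has a right tail.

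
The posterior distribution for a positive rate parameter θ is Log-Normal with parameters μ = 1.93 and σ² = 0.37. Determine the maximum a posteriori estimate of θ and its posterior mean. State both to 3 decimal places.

θ_MAP = 4.759, E[θ|data] = 8.290

Mode = exp(μ − σ²) = exp(1.56) = 4.759.
Mean = exp(μ + σ²/2) = exp(2.115) = 8.290.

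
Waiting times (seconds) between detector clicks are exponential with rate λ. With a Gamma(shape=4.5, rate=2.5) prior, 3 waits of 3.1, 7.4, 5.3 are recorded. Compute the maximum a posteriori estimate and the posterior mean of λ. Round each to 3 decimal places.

maximum a posteriori estimate = 0.355, posterior mean = 0.410

Σ times = 15.8. Posterior: Gamma(shape = 4.5+3 = 7.5, rate = 2.5+15.8 = 18.3).
Mode = (α−1)/β = 6.5/18.3 = 0.355.
Mean = α/β = 7.5/18.3 = 0.410.
Right-skewed posterior ⇒ mode < mean.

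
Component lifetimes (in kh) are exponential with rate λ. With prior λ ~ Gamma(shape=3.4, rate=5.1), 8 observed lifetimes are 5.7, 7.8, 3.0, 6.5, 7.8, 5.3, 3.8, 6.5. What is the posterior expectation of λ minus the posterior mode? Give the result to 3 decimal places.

Σ times = 46.4. Posterior: Gamma(shape = 3.4+8 = 11.4, rate = 5.1+46.4 = 51.5).
Mode = (α−1)/β = 10.4/51.5 = 0.202.
Mean = α/β = 11.4/51.5 = 0.221.
Difference = 0.221 − 0.202 = 0.019.

0.019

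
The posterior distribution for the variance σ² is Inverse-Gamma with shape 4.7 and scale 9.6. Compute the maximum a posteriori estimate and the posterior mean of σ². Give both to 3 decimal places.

Mode = β/(α+1) = 9.6/5.7 = 1.684.
Mean = β/(α−1) = 9.6/3.7 = 2.595.

σ²_MAP = 1.684, E[σ²|data] = 2.595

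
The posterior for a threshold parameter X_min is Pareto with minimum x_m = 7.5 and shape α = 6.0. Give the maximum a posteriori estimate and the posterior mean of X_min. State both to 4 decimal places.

The Pareto density is strictly decreasing on [x_m, ∞), so the mode is x_m = 7.5000.
Mean = α·x_m/(α−1) = 6.0·7.5/5.0 = 9.0000.

maximum a posteriori estimate = 7.5000, posterior mean = 9.0000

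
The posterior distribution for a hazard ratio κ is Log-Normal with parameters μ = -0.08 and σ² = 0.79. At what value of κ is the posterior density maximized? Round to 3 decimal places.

Mode = exp(μ − σ²) = exp(-0.87) = 0.419.
Mean = exp(μ + σ²/2) = exp(0.315) = 1.370.
This is the posterior mode — the MAP estimate.

0.419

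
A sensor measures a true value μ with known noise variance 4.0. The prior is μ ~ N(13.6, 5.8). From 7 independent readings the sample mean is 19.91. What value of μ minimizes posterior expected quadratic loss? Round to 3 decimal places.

Posterior for μ is Normal. Precision-weighted mean: (1/5.8·13.6 + 7/4.0·19.91) / (1/5.8 + 7/4.0) = 19.344.
A Normal posterior is symmetric, so mode = mean.
Quadratic loss ⇒ the optimal estimator is the posterior mean.

19.344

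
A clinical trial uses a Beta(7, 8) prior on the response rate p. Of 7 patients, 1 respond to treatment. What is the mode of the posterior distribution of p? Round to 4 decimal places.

0.3500

Posterior: Beta(7+1, 8+6) = Beta(8, 14).
Mode = (8−1)/(8+14−2) = 7/20 = 0.3500.
Mean = 8/(8+14) = 8/22 = 0.3636.
This is the posterior mode — the MAP estimate.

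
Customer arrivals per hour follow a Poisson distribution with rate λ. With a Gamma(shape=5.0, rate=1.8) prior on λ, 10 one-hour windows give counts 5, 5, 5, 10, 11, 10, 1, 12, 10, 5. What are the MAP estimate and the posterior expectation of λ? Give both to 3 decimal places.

Σ counts = 74. Posterior: Gamma(shape = 5.0+74 = 79.0, rate = 1.8+10 = 11.8).
Mode = (α−1)/β = 78.0/11.8 = 6.610.
Mean = α/β = 79.0/11.8 = 6.695.

MAP = 6.610, posterior mean = 6.695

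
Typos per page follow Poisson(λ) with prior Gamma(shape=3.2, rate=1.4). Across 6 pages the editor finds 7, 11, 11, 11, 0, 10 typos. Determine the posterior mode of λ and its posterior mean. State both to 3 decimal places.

MAP: 7.054. Posterior mean: 7.189.

Σ counts = 50. Posterior: Gamma(shape = 3.2+50 = 53.2, rate = 1.4+6 = 7.4).
Mode = (α−1)/β = 52.2/7.4 = 7.054.
Mean = α/β = 53.2/7.4 = 7.189.
Right-skewed posterior ⇒ mode < mean.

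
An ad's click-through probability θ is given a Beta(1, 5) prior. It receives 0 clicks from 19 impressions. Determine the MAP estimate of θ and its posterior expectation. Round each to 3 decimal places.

θ_MAP = 0.000, E[θ|data] = 0.040

Posterior: Beta(1+0, 5+19) = Beta(1, 24).
Since α = 1 ≤ 1 and β > 1, the Beta density is monotone decreasing on [0,1]; the mode is at 0.
Mean = 1/(1+24) = 0.040.
Mean > mode: the posterior has a right tail.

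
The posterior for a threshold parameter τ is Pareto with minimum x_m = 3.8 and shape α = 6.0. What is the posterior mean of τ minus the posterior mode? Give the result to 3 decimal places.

0.760

The Pareto density is strictly decreasing on [x_m, ∞), so the mode is x_m = 3.800.
Mean = α·x_m/(α−1) = 6.0·3.8/5.0 = 4.560.
Difference = 4.560 − 3.800 = 0.760.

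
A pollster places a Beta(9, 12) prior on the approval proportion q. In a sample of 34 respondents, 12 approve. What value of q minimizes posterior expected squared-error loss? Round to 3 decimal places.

0.382

Posterior: Beta(9+12, 12+22) = Beta(21, 34).
Mode = (21−1)/(21+34−2) = 20/53 = 0.377.
Mean = 21/(21+34) = 21/55 = 0.382.
Squared-error loss ⇒ the optimal estimator is the posterior mean.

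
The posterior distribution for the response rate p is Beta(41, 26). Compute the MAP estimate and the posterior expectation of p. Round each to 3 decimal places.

MAP = 0.615, posterior mean = 0.612

Mode = (41−1)/(41+26−2) = 40/65 = 0.615.
Mean = 41/(41+26) = 41/67 = 0.612.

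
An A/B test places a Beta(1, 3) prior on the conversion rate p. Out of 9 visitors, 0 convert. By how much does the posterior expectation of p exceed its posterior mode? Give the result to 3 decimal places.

Posterior: Beta(1+0, 3+9) = Beta(1, 12).
Since α = 1 ≤ 1 and β > 1, the Beta density is monotone decreasing on [0,1]; the mode is at 0.
Mean = 1/(1+12) = 0.077.
Difference = 0.077 − 0.000 = 0.077.

0.077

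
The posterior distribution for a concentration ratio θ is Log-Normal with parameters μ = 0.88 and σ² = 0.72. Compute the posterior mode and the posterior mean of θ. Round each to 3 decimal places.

MAP: 1.174. Posterior mean: 3.456.

Mode = exp(μ − σ²) = exp(0.16) = 1.174.
Mean = exp(μ + σ²/2) = exp(1.240) = 3.456.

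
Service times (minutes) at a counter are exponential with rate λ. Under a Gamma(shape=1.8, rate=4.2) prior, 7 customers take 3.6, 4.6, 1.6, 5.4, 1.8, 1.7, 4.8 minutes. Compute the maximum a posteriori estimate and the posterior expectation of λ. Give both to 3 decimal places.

Σ times = 23.5. Posterior: Gamma(shape = 1.8+7 = 8.8, rate = 4.2+23.5 = 27.7).
Mode = (α−1)/β = 7.8/27.7 = 0.282.
Mean = α/β = 8.8/27.7 = 0.318.
Right-skewed posterior ⇒ mode < mean.

MAP = 0.282, posterior mean = 0.318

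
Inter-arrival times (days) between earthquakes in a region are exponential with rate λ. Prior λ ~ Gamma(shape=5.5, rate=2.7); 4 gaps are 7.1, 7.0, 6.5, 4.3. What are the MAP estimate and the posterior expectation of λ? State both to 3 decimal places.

Σ times = 24.9. Posterior: Gamma(shape = 5.5+4 = 9.5, rate = 2.7+24.9 = 27.6).
Mode = (α−1)/β = 8.5/27.6 = 0.308.
Mean = α/β = 9.5/27.6 = 0.344.
The mean is pulled above the mode by the posterior's right skew.

MAP: 0.308. Posterior mean: 0.344.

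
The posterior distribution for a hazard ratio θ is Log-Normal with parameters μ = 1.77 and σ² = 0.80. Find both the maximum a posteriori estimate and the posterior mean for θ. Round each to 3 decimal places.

MAP = 2.638, posterior mean = 8.758

Mode = exp(μ − σ²) = exp(0.97) = 2.638.
Mean = exp(μ + σ²/2) = exp(2.170) = 8.758.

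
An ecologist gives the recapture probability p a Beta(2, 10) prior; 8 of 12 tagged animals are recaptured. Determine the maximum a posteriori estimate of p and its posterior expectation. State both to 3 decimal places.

MAP: 0.409. Posterior mean: 0.417.

Posterior: Beta(2+8, 10+4) = Beta(10, 14).
Mode = (10−1)/(10+14−2) = 9/22 = 0.409.
Mean = 10/(10+14) = 10/24 = 0.417.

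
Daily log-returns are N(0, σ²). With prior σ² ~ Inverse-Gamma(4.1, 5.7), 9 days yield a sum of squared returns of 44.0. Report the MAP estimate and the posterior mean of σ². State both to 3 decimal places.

Posterior: Inverse-Gamma(shape = 4.1+9/2 = 8.6, scale = 5.7+44.0/2 = 27.7).
Mode = β/(α+1) = 27.7/9.6 = 2.885.
Mean = β/(α−1) = 27.7/7.6 = 3.645.
The posterior is right-skewed, so the mean exceeds the mode.

σ²_MAP = 2.885, E[σ²|data] = 3.645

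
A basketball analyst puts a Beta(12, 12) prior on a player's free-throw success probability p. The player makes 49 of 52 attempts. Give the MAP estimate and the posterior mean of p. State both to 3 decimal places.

p_MAP = 0.811, E[p|data] = 0.803

Posterior: Beta(12+49, 12+3) = Beta(61, 15).
Mode = (61−1)/(61+15−2) = 60/74 = 0.811.
Mean = 61/(61+15) = 61/76 = 0.803.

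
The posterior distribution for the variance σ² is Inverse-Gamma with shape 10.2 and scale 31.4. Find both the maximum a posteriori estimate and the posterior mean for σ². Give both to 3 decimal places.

MAP = 2.804; posterior mean = 3.413

Mode = β/(α+1) = 31.4/11.2 = 2.804.
Mean = β/(α−1) = 31.4/9.2 = 3.413.
The mean is pulled above the mode by the posterior's right skew.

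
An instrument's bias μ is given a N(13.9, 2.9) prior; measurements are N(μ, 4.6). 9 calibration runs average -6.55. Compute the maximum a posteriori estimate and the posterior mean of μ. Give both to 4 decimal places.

MAP: -3.4858. Posterior mean: -3.4858.

Posterior for μ is Normal. Precision-weighted mean: (1/2.9·13.9 + 9/4.6·-6.55) / (1/2.9 + 9/4.6) = -3.4858.
A Normal posterior is symmetric, so mode = mean.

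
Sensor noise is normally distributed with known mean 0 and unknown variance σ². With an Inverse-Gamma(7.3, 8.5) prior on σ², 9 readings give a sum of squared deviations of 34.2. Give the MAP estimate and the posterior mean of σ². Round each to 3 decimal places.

MAP = 2.000, posterior mean = 2.370

Posterior: Inverse-Gamma(shape = 7.3+9/2 = 11.8, scale = 8.5+34.2/2 = 25.6).
Mode = β/(α+1) = 25.6/12.8 = 2.000.
Mean = β/(α−1) = 25.6/10.8 = 2.370.
The posterior is right-skewed, so the mean exceeds the mode.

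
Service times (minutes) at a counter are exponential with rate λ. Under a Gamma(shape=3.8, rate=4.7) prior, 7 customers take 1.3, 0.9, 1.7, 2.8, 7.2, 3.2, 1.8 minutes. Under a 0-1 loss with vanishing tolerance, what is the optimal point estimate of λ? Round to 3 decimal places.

0.415

Σ times = 18.9. Posterior: Gamma(shape = 3.8+7 = 10.8, rate = 4.7+18.9 = 23.6).
Mode = (α−1)/β = 9.8/23.6 = 0.415.
Mean = α/β = 10.8/23.6 = 0.458.
This is the posterior mode — the MAP estimate.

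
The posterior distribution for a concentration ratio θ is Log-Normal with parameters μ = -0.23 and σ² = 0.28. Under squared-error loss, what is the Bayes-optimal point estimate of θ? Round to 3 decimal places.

0.914

Mode = exp(μ − σ²) = exp(-0.51) = 0.600.
Mean = exp(μ + σ²/2) = exp(-0.090) = 0.914.
Squared-error loss ⇒ the optimal estimator is the posterior mean.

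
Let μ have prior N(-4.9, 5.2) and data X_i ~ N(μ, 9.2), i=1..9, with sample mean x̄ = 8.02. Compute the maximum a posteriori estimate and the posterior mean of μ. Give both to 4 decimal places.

Posterior for μ is Normal. Precision-weighted mean: (1/5.2·-4.9 + 9/9.2·8.02) / (1/5.2 + 9/9.2) = 5.8974.
A Normal posterior is symmetric, so mode = mean.

MAP = 5.8974; posterior mean = 5.8974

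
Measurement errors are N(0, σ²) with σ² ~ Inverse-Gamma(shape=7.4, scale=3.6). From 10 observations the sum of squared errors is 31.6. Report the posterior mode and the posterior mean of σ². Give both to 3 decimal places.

Posterior: Inverse-Gamma(shape = 7.4+10/2 = 12.4, scale = 3.6+31.6/2 = 19.4).
Mode = β/(α+1) = 19.4/13.4 = 1.448.
Mean = β/(α−1) = 19.4/11.4 = 1.702.
Mean > mode: the posterior has a right tail.

σ²_MAP = 1.448, E[σ²|data] = 1.702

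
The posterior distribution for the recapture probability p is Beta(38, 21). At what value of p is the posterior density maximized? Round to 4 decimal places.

0.6491

Mode = (38−1)/(38+21−2) = 37/57 = 0.6491.
Mean = 38/(38+21) = 38/59 = 0.6441.
This is the posterior mode — the MAP estimate.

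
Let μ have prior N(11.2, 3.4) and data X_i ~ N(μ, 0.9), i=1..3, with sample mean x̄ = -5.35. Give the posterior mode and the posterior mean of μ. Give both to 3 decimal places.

Posterior for μ is Normal. Precision-weighted mean: (1/3.4·11.2 + 3/0.9·-5.35) / (1/3.4 + 3/0.9) = -4.008.
A Normal posterior is symmetric, so mode = mean.

MAP: -4.008. Posterior mean: -4.008.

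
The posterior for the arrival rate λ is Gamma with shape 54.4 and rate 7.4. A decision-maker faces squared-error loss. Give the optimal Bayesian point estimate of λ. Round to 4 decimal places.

Mode = (α−1)/β = 53.4/7.4 = 7.2162.
Mean = α/β = 54.4/7.4 = 7.3514.
Squared-error loss ⇒ the optimal estimator is the posterior mean.

7.3514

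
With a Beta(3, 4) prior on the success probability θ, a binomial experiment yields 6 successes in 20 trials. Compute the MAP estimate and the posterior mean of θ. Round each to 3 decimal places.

MAP = 0.320, posterior mean = 0.333

Posterior: Beta(3+6, 4+14) = Beta(9, 18).
Mode = (9−1)/(9+18−2) = 8/25 = 0.320.
Mean = 9/(9+18) = 9/27 = 0.333.
The posterior is right-skewed, so the mean exceeds the mode.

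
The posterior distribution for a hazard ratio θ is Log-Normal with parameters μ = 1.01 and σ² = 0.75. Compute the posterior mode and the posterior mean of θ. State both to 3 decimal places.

posterior mode = 1.297, posterior mean = 3.995

Mode = exp(μ − σ²) = exp(0.26) = 1.297.
Mean = exp(μ + σ²/2) = exp(1.385) = 3.995.
Mean > mode: the posterior has a right tail.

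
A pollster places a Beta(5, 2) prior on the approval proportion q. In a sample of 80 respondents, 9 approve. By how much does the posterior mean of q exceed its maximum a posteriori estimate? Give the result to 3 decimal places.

Posterior: Beta(5+9, 2+71) = Beta(14, 73).
Mode = (14−1)/(14+73−2) = 13/85 = 0.153.
Mean = 14/(14+73) = 14/87 = 0.161.
Difference = 0.161 − 0.153 = 0.008.

0.008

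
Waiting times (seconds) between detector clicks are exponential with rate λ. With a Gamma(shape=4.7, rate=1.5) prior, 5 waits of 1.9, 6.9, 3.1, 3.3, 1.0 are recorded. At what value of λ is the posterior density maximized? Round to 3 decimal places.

Σ times = 16.2. Posterior: Gamma(shape = 4.7+5 = 9.7, rate = 1.5+16.2 = 17.7).
Mode = (α−1)/β = 8.7/17.7 = 0.492.
Mean = α/β = 9.7/17.7 = 0.548.
This is the posterior mode — the MAP estimate.

0.492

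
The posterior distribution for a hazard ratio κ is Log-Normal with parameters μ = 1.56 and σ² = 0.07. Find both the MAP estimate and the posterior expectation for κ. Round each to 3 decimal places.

Mode = exp(μ − σ²) = exp(1.49) = 4.437.
Mean = exp(μ + σ²/2) = exp(1.595) = 4.928.
Mean > mode: the posterior has a right tail.

κ_MAP = 4.437, E[κ|data] = 4.928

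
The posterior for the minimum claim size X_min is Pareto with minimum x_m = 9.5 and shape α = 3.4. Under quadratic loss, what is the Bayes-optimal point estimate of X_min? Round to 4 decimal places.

The Pareto density is strictly decreasing on [x_m, ∞), so the mode is x_m = 9.5000.
Mean = α·x_m/(α−1) = 3.4·9.5/2.4 = 13.4583.
Quadratic loss ⇒ the optimal estimator is the posterior mean.

13.4583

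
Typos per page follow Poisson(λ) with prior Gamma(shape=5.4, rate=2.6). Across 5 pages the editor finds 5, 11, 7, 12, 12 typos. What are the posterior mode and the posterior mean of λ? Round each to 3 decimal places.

Σ counts = 47. Posterior: Gamma(shape = 5.4+47 = 52.4, rate = 2.6+5 = 7.6).
Mode = (α−1)/β = 51.4/7.6 = 6.763.
Mean = α/β = 52.4/7.6 = 6.895.
Right-skewed posterior ⇒ mode < mean.

MAP = 6.763; posterior mean = 6.895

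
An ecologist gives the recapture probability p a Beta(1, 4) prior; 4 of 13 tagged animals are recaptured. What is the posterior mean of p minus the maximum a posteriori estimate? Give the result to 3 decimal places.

Posterior: Beta(1+4, 4+9) = Beta(5, 13).
Mode = (5−1)/(5+13−2) = 4/16 = 0.250.
Mean = 5/(5+13) = 5/18 = 0.278.
Difference = 0.278 − 0.250 = 0.028.

0.028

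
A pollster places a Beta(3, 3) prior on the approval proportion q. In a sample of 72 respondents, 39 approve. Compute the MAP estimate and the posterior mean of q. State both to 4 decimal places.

MAP = 0.5395, posterior mean = 0.5385

Posterior: Beta(3+39, 3+33) = Beta(42, 36).
Mode = (42−1)/(42+36−2) = 41/76 = 0.5395.
Mean = 42/(42+36) = 42/78 = 0.5385.
The posterior is left-skewed, so the mode exceeds the mean.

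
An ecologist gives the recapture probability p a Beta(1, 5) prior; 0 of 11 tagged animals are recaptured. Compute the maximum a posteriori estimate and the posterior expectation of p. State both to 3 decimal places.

Posterior: Beta(1+0, 5+11) = Beta(1, 16).
Since α = 1 ≤ 1 and β > 1, the Beta density is monotone decreasing on [0,1]; the mode is at 0.
Mean = 1/(1+16) = 0.059.
The posterior is right-skewed, so the mean exceeds the mode.

MAP: 0.000. Posterior mean: 0.059.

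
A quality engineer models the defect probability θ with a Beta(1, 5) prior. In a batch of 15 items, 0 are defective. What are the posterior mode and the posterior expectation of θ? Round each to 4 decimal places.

Posterior: Beta(1+0, 5+15) = Beta(1, 20).
Since α = 1 ≤ 1 and β > 1, the Beta density is monotone decreasing on [0,1]; the mode is at 0.
Mean = 1/(1+20) = 0.0476.

MAP = 0.0000; posterior mean = 0.0476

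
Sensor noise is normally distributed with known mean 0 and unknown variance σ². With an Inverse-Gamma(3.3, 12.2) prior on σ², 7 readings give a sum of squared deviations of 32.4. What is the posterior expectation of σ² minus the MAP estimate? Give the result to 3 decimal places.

Posterior: Inverse-Gamma(shape = 3.3+7/2 = 6.8, scale = 12.2+32.4/2 = 28.4).
Mode = β/(α+1) = 28.4/7.8 = 3.641.
Mean = β/(α−1) = 28.4/5.8 = 4.897.
Difference = 4.897 − 3.641 = 1.256.

1.256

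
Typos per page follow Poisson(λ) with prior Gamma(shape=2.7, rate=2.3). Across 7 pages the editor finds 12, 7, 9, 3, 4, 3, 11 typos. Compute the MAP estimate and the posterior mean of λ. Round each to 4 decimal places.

Σ counts = 49. Posterior: Gamma(shape = 2.7+49 = 51.7, rate = 2.3+7 = 9.3).
Mode = (α−1)/β = 50.7/9.3 = 5.4516.
Mean = α/β = 51.7/9.3 = 5.5591.
Right-skewed posterior ⇒ mode < mean.

MAP = 5.4516; posterior mean = 5.5591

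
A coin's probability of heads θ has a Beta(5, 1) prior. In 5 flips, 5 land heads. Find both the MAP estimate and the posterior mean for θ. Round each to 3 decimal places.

Posterior: Beta(5+5, 1+0) = Beta(10, 1).
Since β = 1 ≤ 1 and α > 1, the Beta density is monotone increasing on [0,1]; the mode is at 1.
Mean = 10/(10+1) = 0.909.

MAP: 1.000. Posterior mean: 0.909.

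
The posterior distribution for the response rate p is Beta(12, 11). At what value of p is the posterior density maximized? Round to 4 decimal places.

0.5238

Mode = (12−1)/(12+11−2) = 11/21 = 0.5238.
Mean = 12/(12+11) = 12/23 = 0.5217.
This is the posterior mode — the MAP estimate.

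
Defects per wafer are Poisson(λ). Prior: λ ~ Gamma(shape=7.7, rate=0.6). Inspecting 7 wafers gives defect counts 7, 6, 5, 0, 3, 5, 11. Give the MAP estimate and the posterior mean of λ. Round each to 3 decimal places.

Σ counts = 37. Posterior: Gamma(shape = 7.7+37 = 44.7, rate = 0.6+7 = 7.6).
Mode = (α−1)/β = 43.7/7.6 = 5.750.
Mean = α/β = 44.7/7.6 = 5.882.
Mean > mode: the posterior has a right tail.

MAP = 5.750; posterior mean = 5.882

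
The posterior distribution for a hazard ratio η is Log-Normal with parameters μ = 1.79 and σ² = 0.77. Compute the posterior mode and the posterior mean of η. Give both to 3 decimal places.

Mode = exp(μ − σ²) = exp(1.02) = 2.773.
Mean = exp(μ + σ²/2) = exp(2.175) = 8.802.

MAP: 2.773. Posterior mean: 8.802.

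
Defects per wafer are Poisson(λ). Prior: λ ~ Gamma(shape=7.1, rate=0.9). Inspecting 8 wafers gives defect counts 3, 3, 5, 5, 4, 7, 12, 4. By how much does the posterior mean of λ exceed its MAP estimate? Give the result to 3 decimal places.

0.112

Σ counts = 43. Posterior: Gamma(shape = 7.1+43 = 50.1, rate = 0.9+8 = 8.9).
Mode = (α−1)/β = 49.1/8.9 = 5.517.
Mean = α/β = 50.1/8.9 = 5.629.
Difference = 5.629 − 5.517 = 0.112.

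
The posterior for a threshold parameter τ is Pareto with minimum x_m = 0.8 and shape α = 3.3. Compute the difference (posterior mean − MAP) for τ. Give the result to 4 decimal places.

The Pareto density is strictly decreasing on [x_m, ∞), so the mode is x_m = 0.8000.
Mean = α·x_m/(α−1) = 3.3·0.8/2.3 = 1.1478.
Difference = 1.1478 − 0.8000 = 0.3478.
The mean is pulled above the mode by the posterior's right skew.

0.3478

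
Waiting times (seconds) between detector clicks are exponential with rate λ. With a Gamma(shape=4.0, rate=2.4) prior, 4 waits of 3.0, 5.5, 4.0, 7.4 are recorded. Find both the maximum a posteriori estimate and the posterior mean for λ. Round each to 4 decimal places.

Σ times = 19.9. Posterior: Gamma(shape = 4.0+4 = 8.0, rate = 2.4+19.9 = 22.3).
Mode = (α−1)/β = 7.0/22.3 = 0.3139.
Mean = α/β = 8.0/22.3 = 0.3587.
Mean > mode: the posterior has a right tail.

MAP: 0.3139. Posterior mean: 0.3587.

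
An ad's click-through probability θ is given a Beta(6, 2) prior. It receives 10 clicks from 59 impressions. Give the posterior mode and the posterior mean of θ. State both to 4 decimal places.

Posterior: Beta(6+10, 2+49) = Beta(16, 51).
Mode = (16−1)/(16+51−2) = 15/65 = 0.2308.
Mean = 16/(16+51) = 16/67 = 0.2388.
The mean is pulled above the mode by the posterior's right skew.

θ_MAP = 0.2308, E[θ|data] = 0.2388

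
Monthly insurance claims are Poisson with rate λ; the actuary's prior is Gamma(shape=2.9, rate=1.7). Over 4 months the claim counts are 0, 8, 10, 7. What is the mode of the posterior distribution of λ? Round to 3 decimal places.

Σ counts = 25. Posterior: Gamma(shape = 2.9+25 = 27.9, rate = 1.7+4 = 5.7).
Mode = (α−1)/β = 26.9/5.7 = 4.719.
Mean = α/β = 27.9/5.7 = 4.895.
This is the posterior mode — the MAP estimate.

4.719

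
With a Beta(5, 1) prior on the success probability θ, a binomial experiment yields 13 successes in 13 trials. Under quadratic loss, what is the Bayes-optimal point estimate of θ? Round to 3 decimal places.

0.947

Posterior: Beta(5+13, 1+0) = Beta(18, 1).
Since β = 1 ≤ 1 and α > 1, the Beta density is monotone increasing on [0,1]; the mode is at 1.
Mean = 18/(18+1) = 0.947.
Quadratic loss ⇒ the optimal estimator is the posterior mean.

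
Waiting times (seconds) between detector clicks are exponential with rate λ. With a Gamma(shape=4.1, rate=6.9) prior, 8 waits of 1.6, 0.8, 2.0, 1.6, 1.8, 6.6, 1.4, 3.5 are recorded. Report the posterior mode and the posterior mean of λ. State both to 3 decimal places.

Σ times = 19.3. Posterior: Gamma(shape = 4.1+8 = 12.1, rate = 6.9+19.3 = 26.2).
Mode = (α−1)/β = 11.1/26.2 = 0.424.
Mean = α/β = 12.1/26.2 = 0.462.
The posterior is right-skewed, so the mean exceeds the mode.

λ_MAP = 0.424, E[λ|data] = 0.462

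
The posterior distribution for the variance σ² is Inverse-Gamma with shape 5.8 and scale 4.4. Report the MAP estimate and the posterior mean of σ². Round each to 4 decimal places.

MAP: 0.6471. Posterior mean: 0.9167.

Mode = β/(α+1) = 4.4/6.8 = 0.6471.
Mean = β/(α−1) = 4.4/4.8 = 0.9167.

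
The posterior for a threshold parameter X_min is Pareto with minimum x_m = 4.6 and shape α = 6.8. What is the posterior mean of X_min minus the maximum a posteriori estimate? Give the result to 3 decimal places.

The Pareto density is strictly decreasing on [x_m, ∞), so the mode is x_m = 4.600.
Mean = α·x_m/(α−1) = 6.8·4.6/5.8 = 5.393.
Difference = 5.393 − 4.600 = 0.793.

0.793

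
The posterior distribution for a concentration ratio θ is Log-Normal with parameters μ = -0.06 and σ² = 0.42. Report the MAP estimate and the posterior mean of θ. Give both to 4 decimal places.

Mode = exp(μ − σ²) = exp(-0.48) = 0.6188.
Mean = exp(μ + σ²/2) = exp(0.150) = 1.1618.

MAP = 0.6188; posterior mean = 1.1618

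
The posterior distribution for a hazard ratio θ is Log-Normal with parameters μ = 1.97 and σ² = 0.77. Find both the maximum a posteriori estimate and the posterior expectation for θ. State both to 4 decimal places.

Mode = exp(μ − σ²) = exp(1.20) = 3.3201.
Mean = exp(μ + σ²/2) = exp(2.355) = 10.5381.
The posterior is right-skewed, so the mean exceeds the mode.

MAP = 3.3201; posterior mean = 10.5381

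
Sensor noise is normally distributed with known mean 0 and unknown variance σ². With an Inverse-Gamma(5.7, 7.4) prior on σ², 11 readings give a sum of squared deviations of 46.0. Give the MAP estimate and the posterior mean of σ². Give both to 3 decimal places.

MAP = 2.492; posterior mean = 2.980

Posterior: Inverse-Gamma(shape = 5.7+11/2 = 11.2, scale = 7.4+46.0/2 = 30.4).
Mode = β/(α+1) = 30.4/12.2 = 2.492.
Mean = β/(α−1) = 30.4/10.2 = 2.980.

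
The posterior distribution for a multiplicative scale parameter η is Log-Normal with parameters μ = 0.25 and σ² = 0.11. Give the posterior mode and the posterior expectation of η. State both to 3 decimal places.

MAP: 1.150. Posterior mean: 1.357.

Mode = exp(μ − σ²) = exp(0.14) = 1.150.
Mean = exp(μ + σ²/2) = exp(0.305) = 1.357.
Right-skewed posterior ⇒ mode < mean.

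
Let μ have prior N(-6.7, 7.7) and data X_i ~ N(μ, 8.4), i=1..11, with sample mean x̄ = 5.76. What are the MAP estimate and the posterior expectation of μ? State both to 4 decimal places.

Posterior for μ is Normal. Precision-weighted mean: (1/7.7·-6.7 + 11/8.4·5.76) / (1/7.7 + 11/8.4) = 4.6358.
A Normal posterior is symmetric, so mode = mean.

μ_MAP = 4.6358, E[μ|data] = 4.6358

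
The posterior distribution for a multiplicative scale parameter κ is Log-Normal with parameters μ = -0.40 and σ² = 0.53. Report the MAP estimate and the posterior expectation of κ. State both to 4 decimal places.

MAP = 0.3946; posterior mean = 0.8737

Mode = exp(μ − σ²) = exp(-0.93) = 0.3946.
Mean = exp(μ + σ²/2) = exp(-0.135) = 0.8737.
Right-skewed posterior ⇒ mode < mean.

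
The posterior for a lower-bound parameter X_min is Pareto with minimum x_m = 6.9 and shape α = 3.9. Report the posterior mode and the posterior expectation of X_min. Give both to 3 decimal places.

MAP = 6.900; posterior mean = 9.279

The Pareto density is strictly decreasing on [x_m, ∞), so the mode is x_m = 6.900.
Mean = α·x_m/(α−1) = 3.9·6.9/2.9 = 9.279.
Mean > mode: the posterior has a right tail.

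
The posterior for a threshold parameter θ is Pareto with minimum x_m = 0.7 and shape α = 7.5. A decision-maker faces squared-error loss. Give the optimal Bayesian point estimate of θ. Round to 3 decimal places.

The Pareto density is strictly decreasing on [x_m, ∞), so the mode is x_m = 0.700.
Mean = α·x_m/(α−1) = 7.5·0.7/6.5 = 0.808.
Squared-error loss ⇒ the optimal estimator is the posterior mean.

0.808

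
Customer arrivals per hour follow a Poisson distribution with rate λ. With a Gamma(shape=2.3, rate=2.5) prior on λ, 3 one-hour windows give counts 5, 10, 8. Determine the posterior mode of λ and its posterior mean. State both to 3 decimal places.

MAP = 4.418; posterior mean = 4.600

Σ counts = 23. Posterior: Gamma(shape = 2.3+23 = 25.3, rate = 2.5+3 = 5.5).
Mode = (α−1)/β = 24.3/5.5 = 4.418.
Mean = α/β = 25.3/5.5 = 4.600.
The posterior is right-skewed, so the mean exceeds the mode.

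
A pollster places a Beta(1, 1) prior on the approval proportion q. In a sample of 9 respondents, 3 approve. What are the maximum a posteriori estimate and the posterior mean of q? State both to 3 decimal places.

Posterior: Beta(1+3, 1+6) = Beta(4, 7).
Mode = (4−1)/(4+7−2) = 3/9 = 0.333.
With a flat prior the MAP equals the MLE, 3/9.
Mean = 4/(4+7) = 4/11 = 0.364.
The mean is pulled above the mode by the posterior's right skew.

MAP = 0.333, posterior mean = 0.364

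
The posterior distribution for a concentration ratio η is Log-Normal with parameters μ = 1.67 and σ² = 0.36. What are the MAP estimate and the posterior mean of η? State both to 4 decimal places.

Mode = exp(μ − σ²) = exp(1.31) = 3.7062.
Mean = exp(μ + σ²/2) = exp(1.850) = 6.3598.

MAP estimate = 3.7062, posterior mean = 6.3598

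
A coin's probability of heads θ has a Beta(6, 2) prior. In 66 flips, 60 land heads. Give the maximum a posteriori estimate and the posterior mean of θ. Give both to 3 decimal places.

Posterior: Beta(6+60, 2+6) = Beta(66, 8).
Mode = (66−1)/(66+8−2) = 65/72 = 0.903.
Mean = 66/(66+8) = 66/74 = 0.892.
Mode > mean: the posterior has a left tail.

MAP = 0.903, posterior mean = 0.892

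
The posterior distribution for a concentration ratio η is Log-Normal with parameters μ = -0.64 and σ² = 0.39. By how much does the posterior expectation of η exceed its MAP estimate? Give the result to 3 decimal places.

0.284

Mode = exp(μ − σ²) = exp(-1.03) = 0.357.
Mean = exp(μ + σ²/2) = exp(-0.445) = 0.641.
Difference = 0.641 − 0.357 = 0.284.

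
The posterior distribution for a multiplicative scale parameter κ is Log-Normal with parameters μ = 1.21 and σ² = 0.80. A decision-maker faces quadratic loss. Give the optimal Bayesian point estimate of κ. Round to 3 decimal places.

Mode = exp(μ − σ²) = exp(0.41) = 1.507.
Mean = exp(μ + σ²/2) = exp(1.610) = 5.003.
Quadratic loss ⇒ the optimal estimator is the posterior mean.

5.003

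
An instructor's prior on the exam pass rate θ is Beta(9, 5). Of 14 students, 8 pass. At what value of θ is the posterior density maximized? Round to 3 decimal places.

0.615

Posterior: Beta(9+8, 5+6) = Beta(17, 11).
Mode = (17−1)/(17+11−2) = 16/26 = 0.615.
Mean = 17/(17+11) = 17/28 = 0.607.
This is the posterior mode — the MAP estimate.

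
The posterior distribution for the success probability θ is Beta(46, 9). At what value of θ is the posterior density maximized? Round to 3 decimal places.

0.849

Mode = (46−1)/(46+9−2) = 45/53 = 0.849.
Mean = 46/(46+9) = 46/55 = 0.836.
This is the posterior mode — the MAP estimate.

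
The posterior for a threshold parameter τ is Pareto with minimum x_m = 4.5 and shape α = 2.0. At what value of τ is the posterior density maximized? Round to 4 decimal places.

The Pareto density is strictly decreasing on [x_m, ∞), so the mode is x_m = 4.5000.
Mean = α·x_m/(α−1) = 2.0·4.5/1.0 = 9.0000.
This is the posterior mode — the MAP estimate.

4.5000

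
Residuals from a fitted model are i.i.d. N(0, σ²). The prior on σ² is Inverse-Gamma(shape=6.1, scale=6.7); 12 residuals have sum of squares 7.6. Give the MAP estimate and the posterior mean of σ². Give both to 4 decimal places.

Posterior: Inverse-Gamma(shape = 6.1+12/2 = 12.1, scale = 6.7+7.6/2 = 10.5).
Mode = β/(α+1) = 10.5/13.1 = 0.8015.
Mean = β/(α−1) = 10.5/11.1 = 0.9459.
The mean is pulled above the mode by the posterior's right skew.

σ²_MAP = 0.8015, E[σ²|data] = 0.9459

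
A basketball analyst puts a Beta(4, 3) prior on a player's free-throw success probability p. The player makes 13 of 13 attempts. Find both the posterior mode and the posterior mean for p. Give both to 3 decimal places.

Posterior: Beta(4+13, 3+0) = Beta(17, 3).
Mode = (17−1)/(17+3−2) = 16/18 = 0.889.
Mean = 17/(17+3) = 17/20 = 0.850.

posterior mode = 0.889, posterior mean = 0.850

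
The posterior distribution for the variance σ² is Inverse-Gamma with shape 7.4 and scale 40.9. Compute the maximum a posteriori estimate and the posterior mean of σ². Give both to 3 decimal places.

Mode = β/(α+1) = 40.9/8.4 = 4.869.
Mean = β/(α−1) = 40.9/6.4 = 6.391.

MAP = 4.869; posterior mean = 6.391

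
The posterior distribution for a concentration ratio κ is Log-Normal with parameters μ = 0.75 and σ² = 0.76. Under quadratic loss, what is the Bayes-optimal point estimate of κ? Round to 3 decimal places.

3.096

Mode = exp(μ − σ²) = exp(-0.01) = 0.990.
Mean = exp(μ + σ²/2) = exp(1.130) = 3.096.
Quadratic loss ⇒ the optimal estimator is the posterior mean.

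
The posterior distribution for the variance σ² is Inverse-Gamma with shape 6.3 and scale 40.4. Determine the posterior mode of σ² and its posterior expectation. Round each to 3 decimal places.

MAP: 5.534. Posterior mean: 7.623.

Mode = β/(α+1) = 40.4/7.3 = 5.534.
Mean = β/(α−1) = 40.4/5.3 = 7.623.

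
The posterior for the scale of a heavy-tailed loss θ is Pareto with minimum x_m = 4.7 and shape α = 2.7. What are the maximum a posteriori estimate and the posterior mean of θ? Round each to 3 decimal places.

The Pareto density is strictly decreasing on [x_m, ∞), so the mode is x_m = 4.700.
Mean = α·x_m/(α−1) = 2.7·4.7/1.7 = 7.465.
Mean > mode: the posterior has a right tail.

MAP = 4.700; posterior mean = 7.465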